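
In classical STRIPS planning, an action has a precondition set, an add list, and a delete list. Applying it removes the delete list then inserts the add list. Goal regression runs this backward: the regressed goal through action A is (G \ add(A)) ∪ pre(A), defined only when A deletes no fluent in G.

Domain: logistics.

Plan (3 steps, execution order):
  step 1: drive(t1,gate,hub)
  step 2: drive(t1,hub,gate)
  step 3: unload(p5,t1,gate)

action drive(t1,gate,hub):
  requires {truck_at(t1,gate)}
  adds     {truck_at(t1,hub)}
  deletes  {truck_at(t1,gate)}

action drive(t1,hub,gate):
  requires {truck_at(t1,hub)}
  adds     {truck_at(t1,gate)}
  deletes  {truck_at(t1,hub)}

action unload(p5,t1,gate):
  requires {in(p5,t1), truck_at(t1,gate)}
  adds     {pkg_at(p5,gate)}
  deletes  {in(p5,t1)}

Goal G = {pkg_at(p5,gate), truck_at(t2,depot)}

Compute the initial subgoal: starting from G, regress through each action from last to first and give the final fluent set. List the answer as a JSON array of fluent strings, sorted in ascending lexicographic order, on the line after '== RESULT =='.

Regress step by step:
  through step 3 (unload(p5,t1,gate)): drop {pkg_at(p5,gate)}, keep {truck_at(t2,depot)}, require {in(p5,t1), truck_at(t1,gate)}
    → {in(p5,t1), truck_at(t1,gate), truck_at(t2,depot)}
  through step 2 (drive(t1,hub,gate)): drop {truck_at(t1,gate)}, keep {in(p5,t1), truck_at(t2,depot)}, require {truck_at(t1,hub)}
    → {in(p5,t1), truck_at(t1,hub), truck_at(t2,depot)}
  through step 1 (drive(t1,gate,hub)): drop {truck_at(t1,hub)}, keep {in(p5,t1), truck_at(t2,depot)}, require {truck_at(t1,gate)}
    → {in(p5,t1), truck_at(t1,gate), truck_at(t2,depot)}

== RESULT ==
["in(p5,t1)", "truck_at(t1,gate)", "truck_at(t2,depot)"]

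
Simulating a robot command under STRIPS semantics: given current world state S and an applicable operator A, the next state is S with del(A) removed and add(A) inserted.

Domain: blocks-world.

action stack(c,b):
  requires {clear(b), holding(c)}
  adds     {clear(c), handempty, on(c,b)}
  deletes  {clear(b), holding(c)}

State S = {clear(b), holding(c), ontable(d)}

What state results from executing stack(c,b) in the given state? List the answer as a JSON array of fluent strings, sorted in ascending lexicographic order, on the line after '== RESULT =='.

Compute (S \ del) ∪ add:
  pre ⊆ S: {clear(b), holding(c)} ⊆ S  — applicable
  S \ del = {ontable(d)}
  ∪ add   = {clear(c), handempty, on(c,b), ontable(d)}

== RESULT ==
["clear(c)", "handempty", "on(c,b)", "ontable(d)"]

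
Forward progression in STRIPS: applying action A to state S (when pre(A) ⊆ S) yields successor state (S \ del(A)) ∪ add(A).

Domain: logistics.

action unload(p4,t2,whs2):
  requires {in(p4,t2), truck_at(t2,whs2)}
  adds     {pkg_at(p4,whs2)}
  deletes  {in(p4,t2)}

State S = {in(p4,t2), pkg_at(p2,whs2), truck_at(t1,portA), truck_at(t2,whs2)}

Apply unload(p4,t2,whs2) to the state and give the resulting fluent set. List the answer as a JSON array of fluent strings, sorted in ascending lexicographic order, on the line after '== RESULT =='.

Compute (S \ del) ∪ add:
  pre ⊆ S: {in(p4,t2), truck_at(t2,whs2)} ⊆ S  — applicable
  S \ del = {pkg_at(p2,whs2), truck_at(t1,portA), truck_at(t2,whs2)}
  ∪ add   = {pkg_at(p2,whs2), pkg_at(p4,whs2), truck_at(t1,portA), truck_at(t2,whs2)}

== RESULT ==
["pkg_at(p2,whs2)", "pkg_at(p4,whs2)", "truck_at(t1,portA)", "truck_at(t2,whs2)"]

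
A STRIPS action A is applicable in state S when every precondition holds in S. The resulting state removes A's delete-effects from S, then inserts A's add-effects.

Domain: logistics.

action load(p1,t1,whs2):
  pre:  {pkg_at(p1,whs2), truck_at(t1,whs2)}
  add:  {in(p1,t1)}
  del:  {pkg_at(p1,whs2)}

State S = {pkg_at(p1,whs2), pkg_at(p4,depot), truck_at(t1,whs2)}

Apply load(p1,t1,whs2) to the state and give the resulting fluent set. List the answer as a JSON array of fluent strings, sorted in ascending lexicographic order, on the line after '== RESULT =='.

Progress:
  pre ⊆ S: {pkg_at(p1,whs2), truck_at(t1,whs2)} ⊆ S  — applicable
  S \ del = {pkg_at(p4,depot), truck_at(t1,whs2)}
  ∪ add   = {in(p1,t1), pkg_at(p4,depot), truck_at(t1,whs2)}

== RESULT ==
["in(p1,t1)", "pkg_at(p4,depot)", "truck_at(t1,whs2)"]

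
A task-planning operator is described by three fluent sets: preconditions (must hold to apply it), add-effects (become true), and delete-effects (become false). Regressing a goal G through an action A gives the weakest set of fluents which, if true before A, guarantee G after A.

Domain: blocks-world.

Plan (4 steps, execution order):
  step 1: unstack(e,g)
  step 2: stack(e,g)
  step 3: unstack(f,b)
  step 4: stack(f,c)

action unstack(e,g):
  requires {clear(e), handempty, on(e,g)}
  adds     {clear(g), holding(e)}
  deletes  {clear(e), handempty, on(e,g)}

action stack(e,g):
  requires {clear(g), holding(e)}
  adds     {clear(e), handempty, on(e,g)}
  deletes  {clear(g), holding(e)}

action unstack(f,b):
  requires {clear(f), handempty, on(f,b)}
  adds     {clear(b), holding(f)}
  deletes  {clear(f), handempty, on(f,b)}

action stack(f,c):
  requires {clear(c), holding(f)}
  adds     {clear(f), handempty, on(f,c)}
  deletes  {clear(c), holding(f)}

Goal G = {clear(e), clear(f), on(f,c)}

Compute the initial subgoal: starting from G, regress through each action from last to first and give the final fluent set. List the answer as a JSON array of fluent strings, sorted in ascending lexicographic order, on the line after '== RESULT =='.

Work backward from the goal:
  through step 4 (stack(f,c)): drop {clear(f), on(f,c)}, keep {clear(e)}, require {clear(c), holding(f)}
    → {clear(c), clear(e), holding(f)}
  through step 3 (unstack(f,b)): drop {holding(f)}, keep {clear(c), clear(e)}, require {clear(f), handempty, on(f,b)}
    → {clear(c), clear(e), clear(f), handempty, on(f,b)}
  through step 2 (stack(e,g)): drop {clear(e), handempty}, keep {clear(c), clear(f), on(f,b)}, require {clear(g), holding(e)}
    → {clear(c), clear(f), clear(g), holding(e), on(f,b)}
  through step 1 (unstack(e,g)): drop {clear(g), holding(e)}, keep {clear(c), clear(f), on(f,b)}, require {clear(e), handempty, on(e,g)}
    → {clear(c), clear(e), clear(f), handempty, on(e,g), on(f,b)}

== RESULT ==
["clear(c)", "clear(e)", "clear(f)", "handempty", "on(e,g)", "on(f,b)"]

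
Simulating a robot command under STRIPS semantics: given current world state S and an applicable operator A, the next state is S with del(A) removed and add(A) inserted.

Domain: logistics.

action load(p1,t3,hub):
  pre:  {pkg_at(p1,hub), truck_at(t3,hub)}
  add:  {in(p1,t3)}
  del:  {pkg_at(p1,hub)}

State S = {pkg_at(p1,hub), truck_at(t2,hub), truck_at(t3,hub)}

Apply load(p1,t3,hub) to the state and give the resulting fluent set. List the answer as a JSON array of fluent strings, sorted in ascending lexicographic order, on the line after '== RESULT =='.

Progress:
  pre ⊆ S: {pkg_at(p1,hub), truck_at(t3,hub)} ⊆ S  — applicable
  S \ del = {truck_at(t2,hub), truck_at(t3,hub)}
  ∪ add   = {in(p1,t3), truck_at(t2,hub), truck_at(t3,hub)}

== RESULT ==
["in(p1,t3)", "truck_at(t2,hub)", "truck_at(t3,hub)"]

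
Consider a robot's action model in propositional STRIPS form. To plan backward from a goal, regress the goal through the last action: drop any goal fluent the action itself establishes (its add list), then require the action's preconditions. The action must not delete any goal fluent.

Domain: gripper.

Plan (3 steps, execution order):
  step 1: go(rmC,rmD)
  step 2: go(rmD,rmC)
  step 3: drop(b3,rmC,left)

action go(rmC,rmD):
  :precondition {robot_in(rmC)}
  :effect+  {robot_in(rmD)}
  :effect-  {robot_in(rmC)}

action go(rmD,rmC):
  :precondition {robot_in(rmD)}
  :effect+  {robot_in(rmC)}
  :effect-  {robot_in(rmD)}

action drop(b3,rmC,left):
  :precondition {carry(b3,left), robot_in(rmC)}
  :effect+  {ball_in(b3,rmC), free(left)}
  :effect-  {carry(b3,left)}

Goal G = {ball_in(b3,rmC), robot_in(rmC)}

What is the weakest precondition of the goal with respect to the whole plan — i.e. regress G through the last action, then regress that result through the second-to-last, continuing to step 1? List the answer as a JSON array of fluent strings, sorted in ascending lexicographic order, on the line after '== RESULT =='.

Regress step by step:
  through step 3 (drop(b3,rmC,left)): drop {ball_in(b3,rmC)}, keep {robot_in(rmC)}, require {carry(b3,left), robot_in(rmC)}
    → {carry(b3,left), robot_in(rmC)}
  through step 2 (go(rmD,rmC)): drop {robot_in(rmC)}, keep {carry(b3,left)}, require {robot_in(rmD)}
    → {carry(b3,left), robot_in(rmD)}
  through step 1 (go(rmC,rmD)): drop {robot_in(rmD)}, keep {carry(b3,left)}, require {robot_in(rmC)}
    → {carry(b3,left), robot_in(rmC)}

== RESULT ==
["carry(b3,left)", "robot_in(rmC)"]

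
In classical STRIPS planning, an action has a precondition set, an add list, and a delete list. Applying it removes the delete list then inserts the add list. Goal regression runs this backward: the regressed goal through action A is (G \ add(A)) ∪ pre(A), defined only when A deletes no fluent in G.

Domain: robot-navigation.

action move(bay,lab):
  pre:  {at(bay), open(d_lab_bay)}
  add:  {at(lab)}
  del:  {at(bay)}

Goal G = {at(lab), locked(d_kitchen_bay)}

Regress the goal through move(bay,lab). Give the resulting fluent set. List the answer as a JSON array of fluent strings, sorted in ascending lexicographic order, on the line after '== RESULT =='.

Compute (G \ add) ∪ pre:
  G ∩ del = {}  (empty — regression defined)
  G \ add = {at(lab), locked(d_kitchen_bay)} \ {at(lab)} = {locked(d_kitchen_bay)}
  ∪ pre   = {locked(d_kitchen_bay)} ∪ {at(bay), open(d_lab_bay)}
          = {at(bay), locked(d_kitchen_bay), open(d_lab_bay)}

== RESULT ==
["at(bay)", "locked(d_kitchen_bay)", "open(d_lab_bay)"]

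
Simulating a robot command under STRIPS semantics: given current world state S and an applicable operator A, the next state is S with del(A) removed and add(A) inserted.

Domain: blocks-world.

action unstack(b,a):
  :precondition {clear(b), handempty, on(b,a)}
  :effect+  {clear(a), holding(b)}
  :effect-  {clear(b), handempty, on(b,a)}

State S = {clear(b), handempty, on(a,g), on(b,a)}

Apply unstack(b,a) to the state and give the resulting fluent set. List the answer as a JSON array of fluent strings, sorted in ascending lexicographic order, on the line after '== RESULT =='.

Compute (S \ del) ∪ add:
  pre ⊆ S: {clear(b), handempty, on(b,a)} ⊆ S  — applicable
  S \ del = {on(a,g)}
  ∪ add   = {clear(a), holding(b), on(a,g)}

== RESULT ==
["clear(a)", "holding(b)", "on(a,g)"]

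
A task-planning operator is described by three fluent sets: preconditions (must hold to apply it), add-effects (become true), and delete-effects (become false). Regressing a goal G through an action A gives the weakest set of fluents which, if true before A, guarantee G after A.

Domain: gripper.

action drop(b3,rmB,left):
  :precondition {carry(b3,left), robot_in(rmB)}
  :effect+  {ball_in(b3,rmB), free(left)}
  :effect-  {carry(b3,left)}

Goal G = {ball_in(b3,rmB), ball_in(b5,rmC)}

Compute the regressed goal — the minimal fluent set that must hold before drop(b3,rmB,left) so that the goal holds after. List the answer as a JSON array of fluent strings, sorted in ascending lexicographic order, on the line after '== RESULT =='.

Compute (G \ add) ∪ pre:
  G ∩ del = {}  (empty — regression defined)
  G \ add = {ball_in(b3,rmB), ball_in(b5,rmC)} \ {ball_in(b3,rmB), free(left)} = {ball_in(b5,rmC)}
  ∪ pre   = {ball_in(b5,rmC)} ∪ {carry(b3,left), robot_in(rmB)}
          = {ball_in(b5,rmC), carry(b3,left), robot_in(rmB)}

== RESULT ==
["ball_in(b5,rmC)", "carry(b3,left)", "robot_in(rmB)"]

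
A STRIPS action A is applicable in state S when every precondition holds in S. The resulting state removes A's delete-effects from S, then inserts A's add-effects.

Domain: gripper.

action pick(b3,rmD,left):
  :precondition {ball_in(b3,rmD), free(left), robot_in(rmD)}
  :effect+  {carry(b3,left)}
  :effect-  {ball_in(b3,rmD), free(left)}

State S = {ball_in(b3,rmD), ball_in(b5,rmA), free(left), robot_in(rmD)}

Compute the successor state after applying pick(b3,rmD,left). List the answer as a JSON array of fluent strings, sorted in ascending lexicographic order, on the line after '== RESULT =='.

Compute (S \ del) ∪ add:
  pre ⊆ S: {ball_in(b3,rmD), free(left), robot_in(rmD)} ⊆ S  — applicable
  S \ del = {ball_in(b5,rmA), robot_in(rmD)}
  ∪ add   = {ball_in(b5,rmA), carry(b3,left), robot_in(rmD)}

== RESULT ==
["ball_in(b5,rmA)", "carry(b3,left)", "robot_in(rmD)"]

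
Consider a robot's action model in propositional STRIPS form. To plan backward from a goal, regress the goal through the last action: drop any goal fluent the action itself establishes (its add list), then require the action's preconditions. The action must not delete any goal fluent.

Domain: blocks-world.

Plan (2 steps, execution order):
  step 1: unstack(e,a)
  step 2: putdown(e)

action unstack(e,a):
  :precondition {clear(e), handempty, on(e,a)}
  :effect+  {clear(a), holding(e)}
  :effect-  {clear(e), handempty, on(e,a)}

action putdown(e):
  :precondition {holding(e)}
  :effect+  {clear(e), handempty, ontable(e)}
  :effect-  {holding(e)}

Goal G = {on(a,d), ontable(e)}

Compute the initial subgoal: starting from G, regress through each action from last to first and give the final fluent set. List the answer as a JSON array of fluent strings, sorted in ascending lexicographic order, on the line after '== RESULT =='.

Regress step by step:
  through step 2 (putdown(e)): drop {ontable(e)}, keep {on(a,d)}, require {holding(e)}
    → {holding(e), on(a,d)}
  through step 1 (unstack(e,a)): drop {holding(e)}, keep {on(a,d)}, require {clear(e), handempty, on(e,a)}
    → {clear(e), handempty, on(a,d), on(e,a)}

== RESULT ==
["clear(e)", "handempty", "on(a,d)", "on(e,a)"]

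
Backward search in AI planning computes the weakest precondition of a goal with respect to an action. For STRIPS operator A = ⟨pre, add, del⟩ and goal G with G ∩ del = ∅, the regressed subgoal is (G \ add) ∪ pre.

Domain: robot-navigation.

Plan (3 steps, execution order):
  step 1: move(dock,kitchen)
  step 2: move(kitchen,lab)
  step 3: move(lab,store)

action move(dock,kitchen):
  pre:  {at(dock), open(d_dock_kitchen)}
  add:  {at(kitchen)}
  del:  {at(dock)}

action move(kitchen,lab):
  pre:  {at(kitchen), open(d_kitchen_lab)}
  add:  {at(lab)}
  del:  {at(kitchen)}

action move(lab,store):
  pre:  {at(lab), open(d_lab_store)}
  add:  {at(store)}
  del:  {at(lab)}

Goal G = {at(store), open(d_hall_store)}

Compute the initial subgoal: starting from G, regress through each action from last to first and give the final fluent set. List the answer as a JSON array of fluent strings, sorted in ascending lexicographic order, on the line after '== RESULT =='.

Regress step by step:
  through step 3 (move(lab,store)): drop {at(store)}, keep {open(d_hall_store)}, require {at(lab), open(d_lab_store)}
    → {at(lab), open(d_hall_store), open(d_lab_store)}
  through step 2 (move(kitchen,lab)): drop {at(lab)}, keep {open(d_hall_store), open(d_lab_store)}, require {at(kitchen), open(d_kitchen_lab)}
    → {at(kitchen), open(d_hall_store), open(d_kitchen_lab), open(d_lab_store)}
  through step 1 (move(dock,kitchen)): drop {at(kitchen)}, keep {open(d_hall_store), open(d_kitchen_lab), open(d_lab_store)}, require {at(dock), open(d_dock_kitchen)}
    → {at(dock), open(d_dock_kitchen), open(d_hall_store), open(d_kitchen_lab), open(d_lab_store)}

== RESULT ==
["at(dock)", "open(d_dock_kitchen)", "open(d_hall_store)", "open(d_kitchen_lab)", "open(d_lab_store)"]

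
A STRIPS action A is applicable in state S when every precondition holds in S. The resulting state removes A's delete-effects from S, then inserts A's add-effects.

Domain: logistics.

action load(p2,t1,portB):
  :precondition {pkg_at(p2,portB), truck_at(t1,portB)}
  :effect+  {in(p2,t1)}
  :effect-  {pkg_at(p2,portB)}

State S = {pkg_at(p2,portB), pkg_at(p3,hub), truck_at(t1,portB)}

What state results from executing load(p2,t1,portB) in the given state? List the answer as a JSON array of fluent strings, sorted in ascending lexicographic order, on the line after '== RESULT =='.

Compute (S \ del) ∪ add:
  pre ⊆ S: {pkg_at(p2,portB), truck_at(t1,portB)} ⊆ S  — applicable
  S \ del = {pkg_at(p3,hub), truck_at(t1,portB)}
  ∪ add   = {in(p2,t1), pkg_at(p3,hub), truck_at(t1,portB)}

== RESULT ==
["in(p2,t1)", "pkg_at(p3,hub)", "truck_at(t1,portB)"]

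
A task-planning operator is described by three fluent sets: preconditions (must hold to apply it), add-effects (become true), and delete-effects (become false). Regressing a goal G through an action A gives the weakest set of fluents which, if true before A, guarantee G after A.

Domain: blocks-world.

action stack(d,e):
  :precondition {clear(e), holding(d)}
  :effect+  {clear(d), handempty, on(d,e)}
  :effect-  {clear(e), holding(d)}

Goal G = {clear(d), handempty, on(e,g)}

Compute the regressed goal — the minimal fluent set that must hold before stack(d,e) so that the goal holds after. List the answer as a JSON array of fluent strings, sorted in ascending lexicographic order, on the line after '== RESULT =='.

Regress:
  G ∩ del = {}  (empty — regression defined)
  G \ add = {clear(d), handempty, on(e,g)} \ {clear(d), handempty, on(d,e)} = {on(e,g)}
  ∪ pre   = {on(e,g)} ∪ {clear(e), holding(d)}
          = {clear(e), holding(d), on(e,g)}

== RESULT ==
["clear(e)", "holding(d)", "on(e,g)"]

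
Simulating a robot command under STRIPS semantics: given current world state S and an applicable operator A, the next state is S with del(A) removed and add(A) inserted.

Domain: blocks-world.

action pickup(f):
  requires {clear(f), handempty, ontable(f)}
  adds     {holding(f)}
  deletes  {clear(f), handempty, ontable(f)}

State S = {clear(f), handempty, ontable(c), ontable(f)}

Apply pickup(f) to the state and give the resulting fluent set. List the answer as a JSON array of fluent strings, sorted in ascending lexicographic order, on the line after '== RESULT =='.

Compute (S \ del) ∪ add:
  pre ⊆ S: {clear(f), handempty, ontable(f)} ⊆ S  — applicable
  S \ del = {ontable(c)}
  ∪ add   = {holding(f), ontable(c)}

== RESULT ==
["holding(f)", "ontable(c)"]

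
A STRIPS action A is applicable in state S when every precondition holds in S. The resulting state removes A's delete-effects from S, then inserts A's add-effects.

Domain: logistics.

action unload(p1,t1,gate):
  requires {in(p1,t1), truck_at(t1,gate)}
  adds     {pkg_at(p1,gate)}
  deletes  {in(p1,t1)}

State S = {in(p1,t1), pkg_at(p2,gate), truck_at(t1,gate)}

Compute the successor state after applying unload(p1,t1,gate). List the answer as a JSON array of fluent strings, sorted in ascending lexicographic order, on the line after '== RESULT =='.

Compute (S \ del) ∪ add:
  pre ⊆ S: {in(p1,t1), truck_at(t1,gate)} ⊆ S  — applicable
  S \ del = {pkg_at(p2,gate), truck_at(t1,gate)}
  ∪ add   = {pkg_at(p1,gate), pkg_at(p2,gate), truck_at(t1,gate)}

== RESULT ==
["pkg_at(p1,gate)", "pkg_at(p2,gate)", "truck_at(t1,gate)"]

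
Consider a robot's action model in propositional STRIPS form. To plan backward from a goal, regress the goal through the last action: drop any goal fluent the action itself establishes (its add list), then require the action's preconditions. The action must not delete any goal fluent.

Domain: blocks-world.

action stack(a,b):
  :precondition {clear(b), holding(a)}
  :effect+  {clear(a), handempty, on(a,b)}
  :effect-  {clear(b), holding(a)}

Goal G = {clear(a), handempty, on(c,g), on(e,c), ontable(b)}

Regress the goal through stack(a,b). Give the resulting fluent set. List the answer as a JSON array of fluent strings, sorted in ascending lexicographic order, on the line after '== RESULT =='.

Compute (G \ add) ∪ pre:
  G ∩ del = {}  (empty — regression defined)
  G \ add = {clear(a), handempty, on(c,g), on(e,c), ontable(b)} \ {clear(a), handempty, on(a,b)} = {on(c,g), on(e,c), ontable(b)}
  ∪ pre   = {on(c,g), on(e,c), ontable(b)} ∪ {clear(b), holding(a)}
          = {clear(b), holding(a), on(c,g), on(e,c), ontable(b)}

== RESULT ==
["clear(b)", "holding(a)", "on(c,g)", "on(e,c)", "ontable(b)"]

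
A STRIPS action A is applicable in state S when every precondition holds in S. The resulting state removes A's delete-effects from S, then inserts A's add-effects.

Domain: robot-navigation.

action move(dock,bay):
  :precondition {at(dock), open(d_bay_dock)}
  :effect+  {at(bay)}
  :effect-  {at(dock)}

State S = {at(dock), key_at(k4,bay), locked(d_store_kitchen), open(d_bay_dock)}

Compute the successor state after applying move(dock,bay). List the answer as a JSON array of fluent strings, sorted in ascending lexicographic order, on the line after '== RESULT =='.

Progress:
  pre ⊆ S: {at(dock), open(d_bay_dock)} ⊆ S  — applicable
  S \ del = {key_at(k4,bay), locked(d_store_kitchen), open(d_bay_dock)}
  ∪ add   = {at(bay), key_at(k4,bay), locked(d_store_kitchen), open(d_bay_dock)}

== RESULT ==
["at(bay)", "key_at(k4,bay)", "locked(d_store_kitchen)", "open(d_bay_dock)"]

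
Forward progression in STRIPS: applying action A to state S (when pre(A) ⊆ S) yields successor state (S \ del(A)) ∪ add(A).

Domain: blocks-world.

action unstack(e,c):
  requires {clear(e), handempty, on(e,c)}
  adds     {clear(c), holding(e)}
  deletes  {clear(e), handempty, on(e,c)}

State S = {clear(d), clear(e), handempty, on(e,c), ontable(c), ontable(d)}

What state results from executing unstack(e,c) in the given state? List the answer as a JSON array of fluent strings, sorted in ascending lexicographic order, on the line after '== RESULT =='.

Progress:
  pre ⊆ S: {clear(e), handempty, on(e,c)} ⊆ S  — applicable
  S \ del = {clear(d), ontable(c), ontable(d)}
  ∪ add   = {clear(c), clear(d), holding(e), ontable(c), ontable(d)}

== RESULT ==
["clear(c)", "clear(d)", "holding(e)", "ontable(c)", "ontable(d)"]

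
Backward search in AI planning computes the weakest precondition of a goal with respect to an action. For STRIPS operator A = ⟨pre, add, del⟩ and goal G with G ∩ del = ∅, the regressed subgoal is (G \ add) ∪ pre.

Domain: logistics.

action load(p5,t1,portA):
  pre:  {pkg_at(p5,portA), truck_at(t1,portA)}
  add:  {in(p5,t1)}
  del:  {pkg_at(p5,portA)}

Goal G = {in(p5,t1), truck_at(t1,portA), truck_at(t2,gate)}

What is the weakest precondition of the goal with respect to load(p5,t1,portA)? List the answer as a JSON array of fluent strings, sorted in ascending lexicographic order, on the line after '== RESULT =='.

Regress:
  G ∩ del = {}  (empty — regression defined)
  G \ add = {in(p5,t1), truck_at(t1,portA), truck_at(t2,gate)} \ {in(p5,t1)} = {truck_at(t1,portA), truck_at(t2,gate)}
  ∪ pre   = {truck_at(t1,portA), truck_at(t2,gate)} ∪ {pkg_at(p5,portA), truck_at(t1,portA)}
          = {pkg_at(p5,portA), truck_at(t1,portA), truck_at(t2,gate)}

== RESULT ==
["pkg_at(p5,portA)", "truck_at(t1,portA)", "truck_at(t2,gate)"]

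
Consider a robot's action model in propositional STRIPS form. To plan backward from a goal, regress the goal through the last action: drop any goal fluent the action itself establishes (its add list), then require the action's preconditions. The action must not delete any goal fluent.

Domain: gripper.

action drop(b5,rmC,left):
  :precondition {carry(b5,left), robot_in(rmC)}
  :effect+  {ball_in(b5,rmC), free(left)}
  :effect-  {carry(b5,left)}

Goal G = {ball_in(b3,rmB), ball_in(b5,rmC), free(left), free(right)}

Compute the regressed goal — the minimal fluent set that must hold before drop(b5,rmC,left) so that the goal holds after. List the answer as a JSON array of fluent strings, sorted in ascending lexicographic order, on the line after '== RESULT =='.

Compute (G \ add) ∪ pre:
  G ∩ del = {}  (empty — regression defined)
  G \ add = {ball_in(b3,rmB), ball_in(b5,rmC), free(left), free(right)} \ {ball_in(b5,rmC), free(left)} = {ball_in(b3,rmB), free(right)}
  ∪ pre   = {ball_in(b3,rmB), free(right)} ∪ {carry(b5,left), robot_in(rmC)}
          = {ball_in(b3,rmB), carry(b5,left), free(right), robot_in(rmC)}

== RESULT ==
["ball_in(b3,rmB)", "carry(b5,left)", "free(right)", "robot_in(rmC)"]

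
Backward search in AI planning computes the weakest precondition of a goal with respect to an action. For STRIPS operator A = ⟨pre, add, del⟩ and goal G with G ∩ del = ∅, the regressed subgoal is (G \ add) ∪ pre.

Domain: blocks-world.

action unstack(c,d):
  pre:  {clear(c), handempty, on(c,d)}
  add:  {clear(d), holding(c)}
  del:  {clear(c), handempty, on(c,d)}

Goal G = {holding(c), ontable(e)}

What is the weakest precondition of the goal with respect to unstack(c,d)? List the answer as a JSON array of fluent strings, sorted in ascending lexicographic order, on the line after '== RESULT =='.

Compute (G \ add) ∪ pre:
  G ∩ del = {}  (empty — regression defined)
  G \ add = {holding(c), ontable(e)} \ {clear(d), holding(c)} = {ontable(e)}
  ∪ pre   = {ontable(e)} ∪ {clear(c), handempty, on(c,d)}
          = {clear(c), handempty, on(c,d), ontable(e)}

== RESULT ==
["clear(c)", "handempty", "on(c,d)", "ontable(e)"]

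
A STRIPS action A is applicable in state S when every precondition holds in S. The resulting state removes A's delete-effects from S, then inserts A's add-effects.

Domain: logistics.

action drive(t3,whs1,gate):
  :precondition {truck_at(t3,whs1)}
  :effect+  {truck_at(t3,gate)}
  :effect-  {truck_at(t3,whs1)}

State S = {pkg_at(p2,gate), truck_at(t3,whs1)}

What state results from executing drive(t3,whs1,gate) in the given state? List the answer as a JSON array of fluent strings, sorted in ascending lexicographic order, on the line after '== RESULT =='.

Progress:
  pre ⊆ S: {truck_at(t3,whs1)} ⊆ S  — applicable
  S \ del = {pkg_at(p2,gate)}
  ∪ add   = {pkg_at(p2,gate), truck_at(t3,gate)}

== RESULT ==
["pkg_at(p2,gate)", "truck_at(t3,gate)"]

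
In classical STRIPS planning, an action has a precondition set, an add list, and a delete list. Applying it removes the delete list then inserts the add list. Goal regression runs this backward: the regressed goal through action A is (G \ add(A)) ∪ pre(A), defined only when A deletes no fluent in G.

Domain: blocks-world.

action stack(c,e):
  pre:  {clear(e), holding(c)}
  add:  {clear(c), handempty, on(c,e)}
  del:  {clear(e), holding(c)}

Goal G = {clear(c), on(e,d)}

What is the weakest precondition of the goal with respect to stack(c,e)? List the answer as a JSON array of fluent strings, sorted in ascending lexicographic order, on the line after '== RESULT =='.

Regress:
  G ∩ del = {}  (empty — regression defined)
  G \ add = {clear(c), on(e,d)} \ {clear(c), handempty, on(c,e)} = {on(e,d)}
  ∪ pre   = {on(e,d)} ∪ {clear(e), holding(c)}
          = {clear(e), holding(c), on(e,d)}

== RESULT ==
["clear(e)", "holding(c)", "on(e,d)"]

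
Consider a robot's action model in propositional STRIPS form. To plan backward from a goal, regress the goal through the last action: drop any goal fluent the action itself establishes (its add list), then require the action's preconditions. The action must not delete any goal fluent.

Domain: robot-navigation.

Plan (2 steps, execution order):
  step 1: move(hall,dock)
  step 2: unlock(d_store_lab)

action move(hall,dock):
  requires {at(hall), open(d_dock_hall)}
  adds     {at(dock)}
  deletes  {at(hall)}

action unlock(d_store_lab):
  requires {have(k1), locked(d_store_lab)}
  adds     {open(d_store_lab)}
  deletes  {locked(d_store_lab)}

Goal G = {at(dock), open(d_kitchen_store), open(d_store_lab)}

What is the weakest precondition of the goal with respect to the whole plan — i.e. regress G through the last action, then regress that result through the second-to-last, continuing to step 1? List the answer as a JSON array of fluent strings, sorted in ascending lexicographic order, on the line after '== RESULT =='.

Regress step by step:
  through step 2 (unlock(d_store_lab)): drop {open(d_store_lab)}, keep {at(dock), open(d_kitchen_store)}, require {have(k1), locked(d_store_lab)}
    → {at(dock), have(k1), locked(d_store_lab), open(d_kitchen_store)}
  through step 1 (move(hall,dock)): drop {at(dock)}, keep {have(k1), locked(d_store_lab), open(d_kitchen_store)}, require {at(hall), open(d_dock_hall)}
    → {at(hall), have(k1), locked(d_store_lab), open(d_dock_hall), open(d_kitchen_store)}

== RESULT ==
["at(hall)", "have(k1)", "locked(d_store_lab)", "open(d_dock_hall)", "open(d_kitchen_store)"]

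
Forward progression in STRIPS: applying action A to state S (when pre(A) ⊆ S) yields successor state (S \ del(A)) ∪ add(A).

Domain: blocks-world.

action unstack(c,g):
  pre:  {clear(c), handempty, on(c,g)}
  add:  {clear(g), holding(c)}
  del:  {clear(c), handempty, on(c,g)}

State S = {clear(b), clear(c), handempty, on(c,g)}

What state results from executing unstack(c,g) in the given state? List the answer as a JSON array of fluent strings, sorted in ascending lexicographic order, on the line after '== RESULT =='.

Compute (S \ del) ∪ add:
  pre ⊆ S: {clear(c), handempty, on(c,g)} ⊆ S  — applicable
  S \ del = {clear(b)}
  ∪ add   = {clear(b), clear(g), holding(c)}

== RESULT ==
["clear(b)", "clear(g)", "holding(c)"]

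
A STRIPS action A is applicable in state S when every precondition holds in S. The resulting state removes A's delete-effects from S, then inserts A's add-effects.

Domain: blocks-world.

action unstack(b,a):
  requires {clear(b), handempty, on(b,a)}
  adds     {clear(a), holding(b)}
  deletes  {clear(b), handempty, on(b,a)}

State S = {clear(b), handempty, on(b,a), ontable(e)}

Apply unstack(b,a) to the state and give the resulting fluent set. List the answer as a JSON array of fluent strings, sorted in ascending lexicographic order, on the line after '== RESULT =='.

Compute (S \ del) ∪ add:
  pre ⊆ S: {clear(b), handempty, on(b,a)} ⊆ S  — applicable
  S \ del = {ontable(e)}
  ∪ add   = {clear(a), holding(b), ontable(e)}

== RESULT ==
["clear(a)", "holding(b)", "ontable(e)"]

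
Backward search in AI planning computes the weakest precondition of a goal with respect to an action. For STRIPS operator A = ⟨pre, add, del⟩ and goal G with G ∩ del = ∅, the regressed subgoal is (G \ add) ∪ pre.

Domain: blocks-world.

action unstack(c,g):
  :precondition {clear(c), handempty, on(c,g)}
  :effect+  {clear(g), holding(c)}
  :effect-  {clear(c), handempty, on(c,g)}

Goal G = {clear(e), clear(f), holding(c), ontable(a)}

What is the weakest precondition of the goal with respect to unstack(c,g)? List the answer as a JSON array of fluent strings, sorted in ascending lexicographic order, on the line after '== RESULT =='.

Compute (G \ add) ∪ pre:
  G ∩ del = {}  (empty — regression defined)
  G \ add = {clear(e), clear(f), holding(c), ontable(a)} \ {clear(g), holding(c)} = {clear(e), clear(f), ontable(a)}
  ∪ pre   = {clear(e), clear(f), ontable(a)} ∪ {clear(c), handempty, on(c,g)}
          = {clear(c), clear(e), clear(f), handempty, on(c,g), ontable(a)}

== RESULT ==
["clear(c)", "clear(e)", "clear(f)", "handempty", "on(c,g)", "ontable(a)"]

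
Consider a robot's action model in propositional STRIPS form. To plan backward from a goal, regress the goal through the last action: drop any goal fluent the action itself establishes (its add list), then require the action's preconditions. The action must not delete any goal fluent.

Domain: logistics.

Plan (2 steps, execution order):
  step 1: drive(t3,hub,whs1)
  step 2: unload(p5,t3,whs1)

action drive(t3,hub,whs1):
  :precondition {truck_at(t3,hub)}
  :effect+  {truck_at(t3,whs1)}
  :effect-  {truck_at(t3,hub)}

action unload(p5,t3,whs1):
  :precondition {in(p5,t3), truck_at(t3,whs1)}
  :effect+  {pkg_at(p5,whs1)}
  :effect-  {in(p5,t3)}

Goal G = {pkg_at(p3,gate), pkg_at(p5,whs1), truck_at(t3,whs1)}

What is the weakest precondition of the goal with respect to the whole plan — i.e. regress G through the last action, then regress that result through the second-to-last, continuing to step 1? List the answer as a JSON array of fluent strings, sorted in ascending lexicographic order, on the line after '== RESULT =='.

Regress step by step:
  through step 2 (unload(p5,t3,whs1)): drop {pkg_at(p5,whs1)}, keep {pkg_at(p3,gate), truck_at(t3,whs1)}, require {in(p5,t3), truck_at(t3,whs1)}
    → {in(p5,t3), pkg_at(p3,gate), truck_at(t3,whs1)}
  through step 1 (drive(t3,hub,whs1)): drop {truck_at(t3,whs1)}, keep {in(p5,t3), pkg_at(p3,gate)}, require {truck_at(t3,hub)}
    → {in(p5,t3), pkg_at(p3,gate), truck_at(t3,hub)}

== RESULT ==
["in(p5,t3)", "pkg_at(p3,gate)", "truck_at(t3,hub)"]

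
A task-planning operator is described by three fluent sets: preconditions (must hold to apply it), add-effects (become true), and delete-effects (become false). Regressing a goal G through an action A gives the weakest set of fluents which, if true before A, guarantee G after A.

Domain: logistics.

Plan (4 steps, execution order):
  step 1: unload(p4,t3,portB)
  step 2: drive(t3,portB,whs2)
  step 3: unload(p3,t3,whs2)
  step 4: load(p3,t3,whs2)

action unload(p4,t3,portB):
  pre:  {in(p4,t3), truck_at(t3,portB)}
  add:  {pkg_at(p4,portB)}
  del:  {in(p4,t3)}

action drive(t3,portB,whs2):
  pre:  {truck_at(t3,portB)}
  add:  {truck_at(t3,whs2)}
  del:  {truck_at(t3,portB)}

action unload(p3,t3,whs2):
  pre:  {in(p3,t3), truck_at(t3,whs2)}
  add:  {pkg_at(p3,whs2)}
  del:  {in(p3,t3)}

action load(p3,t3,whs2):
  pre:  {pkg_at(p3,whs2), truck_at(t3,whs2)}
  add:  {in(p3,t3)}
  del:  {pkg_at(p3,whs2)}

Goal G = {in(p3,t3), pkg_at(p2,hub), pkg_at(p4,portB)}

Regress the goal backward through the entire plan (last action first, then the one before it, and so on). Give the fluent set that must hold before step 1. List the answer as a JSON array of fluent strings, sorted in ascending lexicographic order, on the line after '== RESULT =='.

Regress step by step:
  through step 4 (load(p3,t3,whs2)): drop {in(p3,t3)}, keep {pkg_at(p2,hub), pkg_at(p4,portB)}, require {pkg_at(p3,whs2), truck_at(t3,whs2)}
    → {pkg_at(p2,hub), pkg_at(p3,whs2), pkg_at(p4,portB), truck_at(t3,whs2)}
  through step 3 (unload(p3,t3,whs2)): drop {pkg_at(p3,whs2)}, keep {pkg_at(p2,hub), pkg_at(p4,portB), truck_at(t3,whs2)}, require {in(p3,t3), truck_at(t3,whs2)}
    → {in(p3,t3), pkg_at(p2,hub), pkg_at(p4,portB), truck_at(t3,whs2)}
  through step 2 (drive(t3,portB,whs2)): drop {truck_at(t3,whs2)}, keep {in(p3,t3), pkg_at(p2,hub), pkg_at(p4,portB)}, require {truck_at(t3,portB)}
    → {in(p3,t3), pkg_at(p2,hub), pkg_at(p4,portB), truck_at(t3,portB)}
  through step 1 (unload(p4,t3,portB)): drop {pkg_at(p4,portB)}, keep {in(p3,t3), pkg_at(p2,hub), truck_at(t3,portB)}, require {in(p4,t3), truck_at(t3,portB)}
    → {in(p3,t3), in(p4,t3), pkg_at(p2,hub), truck_at(t3,portB)}

== RESULT ==
["in(p3,t3)", "in(p4,t3)", "pkg_at(p2,hub)", "truck_at(t3,portB)"]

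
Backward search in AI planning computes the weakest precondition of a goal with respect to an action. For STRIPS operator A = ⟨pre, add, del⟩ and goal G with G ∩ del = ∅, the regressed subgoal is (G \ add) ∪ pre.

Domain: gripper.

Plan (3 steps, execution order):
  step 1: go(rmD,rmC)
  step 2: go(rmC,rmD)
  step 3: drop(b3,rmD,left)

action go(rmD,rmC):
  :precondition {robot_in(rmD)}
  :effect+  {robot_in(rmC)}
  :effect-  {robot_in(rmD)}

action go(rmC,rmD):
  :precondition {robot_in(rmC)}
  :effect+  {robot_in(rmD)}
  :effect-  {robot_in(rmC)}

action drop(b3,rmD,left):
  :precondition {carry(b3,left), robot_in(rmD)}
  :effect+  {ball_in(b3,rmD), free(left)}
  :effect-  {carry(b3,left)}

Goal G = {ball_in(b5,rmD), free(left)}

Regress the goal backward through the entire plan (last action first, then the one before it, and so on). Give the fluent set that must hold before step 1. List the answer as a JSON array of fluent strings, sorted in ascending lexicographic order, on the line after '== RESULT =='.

Regress step by step:
  through step 3 (drop(b3,rmD,left)): drop {free(left)}, keep {ball_in(b5,rmD)}, require {carry(b3,left), robot_in(rmD)}
    → {ball_in(b5,rmD), carry(b3,left), robot_in(rmD)}
  through step 2 (go(rmC,rmD)): drop {robot_in(rmD)}, keep {ball_in(b5,rmD), carry(b3,left)}, require {robot_in(rmC)}
    → {ball_in(b5,rmD), carry(b3,left), robot_in(rmC)}
  through step 1 (go(rmD,rmC)): drop {robot_in(rmC)}, keep {ball_in(b5,rmD), carry(b3,left)}, require {robot_in(rmD)}
    → {ball_in(b5,rmD), carry(b3,left), robot_in(rmD)}

== RESULT ==
["ball_in(b5,rmD)", "carry(b3,left)", "robot_in(rmD)"]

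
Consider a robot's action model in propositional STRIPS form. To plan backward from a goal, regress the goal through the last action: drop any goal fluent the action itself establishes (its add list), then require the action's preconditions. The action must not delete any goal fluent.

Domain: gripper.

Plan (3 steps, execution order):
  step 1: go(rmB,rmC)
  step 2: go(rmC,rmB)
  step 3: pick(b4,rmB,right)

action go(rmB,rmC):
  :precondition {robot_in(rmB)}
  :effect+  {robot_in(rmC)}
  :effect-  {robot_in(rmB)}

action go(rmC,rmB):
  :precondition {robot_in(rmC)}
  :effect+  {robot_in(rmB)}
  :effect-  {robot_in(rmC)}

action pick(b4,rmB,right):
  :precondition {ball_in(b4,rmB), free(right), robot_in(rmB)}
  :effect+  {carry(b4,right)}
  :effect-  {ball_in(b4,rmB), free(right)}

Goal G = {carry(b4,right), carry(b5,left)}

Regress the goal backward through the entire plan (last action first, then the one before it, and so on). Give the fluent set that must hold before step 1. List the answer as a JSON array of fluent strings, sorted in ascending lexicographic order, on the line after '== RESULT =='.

Regress step by step:
  through step 3 (pick(b4,rmB,right)): drop {carry(b4,right)}, keep {carry(b5,left)}, require {ball_in(b4,rmB), free(right), robot_in(rmB)}
    → {ball_in(b4,rmB), carry(b5,left), free(right), robot_in(rmB)}
  through step 2 (go(rmC,rmB)): drop {robot_in(rmB)}, keep {ball_in(b4,rmB), carry(b5,left), free(right)}, require {robot_in(rmC)}
    → {ball_in(b4,rmB), carry(b5,left), free(right), robot_in(rmC)}
  through step 1 (go(rmB,rmC)): drop {robot_in(rmC)}, keep {ball_in(b4,rmB), carry(b5,left), free(right)}, require {robot_in(rmB)}
    → {ball_in(b4,rmB), carry(b5,left), free(right), robot_in(rmB)}

== RESULT ==
["ball_in(b4,rmB)", "carry(b5,left)", "free(right)", "robot_in(rmB)"]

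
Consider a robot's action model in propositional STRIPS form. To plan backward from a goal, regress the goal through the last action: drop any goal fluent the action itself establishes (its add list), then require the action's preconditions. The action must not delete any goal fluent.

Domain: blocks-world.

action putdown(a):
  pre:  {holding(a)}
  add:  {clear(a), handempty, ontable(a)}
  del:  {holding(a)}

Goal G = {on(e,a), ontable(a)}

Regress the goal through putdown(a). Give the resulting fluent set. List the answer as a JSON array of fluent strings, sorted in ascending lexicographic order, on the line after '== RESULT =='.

Regress:
  G ∩ del = {}  (empty — regression defined)
  G \ add = {on(e,a), ontable(a)} \ {clear(a), handempty, ontable(a)} = {on(e,a)}
  ∪ pre   = {on(e,a)} ∪ {holding(a)}
          = {holding(a), on(e,a)}

== RESULT ==
["holding(a)", "on(e,a)"]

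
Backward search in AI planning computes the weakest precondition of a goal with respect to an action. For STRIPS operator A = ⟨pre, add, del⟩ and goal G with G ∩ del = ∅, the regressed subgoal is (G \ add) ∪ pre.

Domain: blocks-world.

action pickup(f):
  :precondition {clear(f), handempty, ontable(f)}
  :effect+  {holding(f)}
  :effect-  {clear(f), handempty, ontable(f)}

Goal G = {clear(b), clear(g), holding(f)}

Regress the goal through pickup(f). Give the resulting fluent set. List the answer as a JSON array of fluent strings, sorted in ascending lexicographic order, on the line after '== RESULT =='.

Compute (G \ add) ∪ pre:
  G ∩ del = {}  (empty — regression defined)
  G \ add = {clear(b), clear(g), holding(f)} \ {holding(f)} = {clear(b), clear(g)}
  ∪ pre   = {clear(b), clear(g)} ∪ {clear(f), handempty, ontable(f)}
          = {clear(b), clear(f), clear(g), handempty, ontable(f)}

== RESULT ==
["clear(b)", "clear(f)", "clear(g)", "handempty", "ontable(f)"]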